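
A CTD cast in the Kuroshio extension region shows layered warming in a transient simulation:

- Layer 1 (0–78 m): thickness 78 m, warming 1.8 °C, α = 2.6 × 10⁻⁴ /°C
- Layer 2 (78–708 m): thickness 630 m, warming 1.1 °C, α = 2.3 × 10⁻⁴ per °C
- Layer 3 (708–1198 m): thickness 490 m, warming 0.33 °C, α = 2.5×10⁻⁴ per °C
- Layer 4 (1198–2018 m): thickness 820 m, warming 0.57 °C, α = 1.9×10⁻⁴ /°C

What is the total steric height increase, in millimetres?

Layer 1: 1.8 × 2.6×10⁻⁴ × 78 = 0.036504 m
Layer 2: 2.3×10⁻⁴ × 630 × 1.1 = 0.15939 m
2.5×10⁻⁴ × 0.33 × 490 = 0.040425 m
Layer 4: 820 × 0.57 × 1.9×10⁻⁴ = 0.088806 m
Δh = 0.036504 + 0.15939 + 0.040425 + 0.088806 = 0.325125 m ≈ 325 mm

Δh = 325 mm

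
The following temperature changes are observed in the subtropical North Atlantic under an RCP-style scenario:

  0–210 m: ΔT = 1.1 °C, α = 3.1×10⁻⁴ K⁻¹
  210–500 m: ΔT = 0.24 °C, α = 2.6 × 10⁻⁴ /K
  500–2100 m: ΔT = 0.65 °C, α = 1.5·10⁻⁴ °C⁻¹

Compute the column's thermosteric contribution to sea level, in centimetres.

about 24.6 cm

1.1 × 210 × 3.1×10⁻⁴ = 0.07161 m
210–500 m: 2.6×10⁻⁴ × 290 × 0.24 = 0.018096 m
500–2100 m: 0.65 × 1600 × 1.5×10⁻⁴ = 0.15600 m
Δh = 0.07161 + 0.018096 + 0.15600 = 0.245706 m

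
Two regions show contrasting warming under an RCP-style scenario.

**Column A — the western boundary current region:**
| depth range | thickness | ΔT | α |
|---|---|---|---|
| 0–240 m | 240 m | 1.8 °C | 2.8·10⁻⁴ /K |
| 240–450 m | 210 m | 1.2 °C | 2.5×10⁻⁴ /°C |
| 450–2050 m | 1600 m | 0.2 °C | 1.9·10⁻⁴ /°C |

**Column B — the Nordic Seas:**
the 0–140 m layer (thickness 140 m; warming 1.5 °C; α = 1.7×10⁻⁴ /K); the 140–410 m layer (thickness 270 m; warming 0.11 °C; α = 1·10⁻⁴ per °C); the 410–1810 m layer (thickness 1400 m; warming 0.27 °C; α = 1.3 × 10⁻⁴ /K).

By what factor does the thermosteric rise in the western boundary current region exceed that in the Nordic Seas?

2.8

A 0–240 m: 2.8×10⁻⁴ × 1.8 × 240 = 0.12096 m
A 2.5×10⁻⁴ × 1.2 × 210 = 0.06300 m
A 450–2050 m: 1600 × 1.9×10⁻⁴ × 0.2 = 0.06080 m
A total: 0.24476 m
B 140 × 1.7×10⁻⁴ × 1.5 = 0.03570 m
B 140–410 m: 270 × 0.11 × 1×10⁻⁴ = 0.00297 m
B Layer 3: 1400 × 0.27 × 1.3×10⁻⁴ = 0.04914 m
B total: 0.08781 m
Ratio: 0.24476 / 0.08781 ≈ 2.787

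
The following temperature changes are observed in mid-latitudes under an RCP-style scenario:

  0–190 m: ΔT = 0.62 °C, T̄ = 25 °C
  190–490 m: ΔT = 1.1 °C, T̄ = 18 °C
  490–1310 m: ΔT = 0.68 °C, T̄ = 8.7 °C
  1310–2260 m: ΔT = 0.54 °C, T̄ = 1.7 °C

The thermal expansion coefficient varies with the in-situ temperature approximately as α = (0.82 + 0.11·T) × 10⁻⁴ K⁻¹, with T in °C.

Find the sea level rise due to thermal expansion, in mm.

285 mm of thermosteric rise

Layer 1: α = (0.82 + 0.11×25)×10⁻⁴ = 3.57×10⁻⁴ K⁻¹
Layer 2: α = (0.82 + 0.11×18)×10⁻⁴ = 2.8×10⁻⁴ K⁻¹
Layer 3: α = (0.82 + 0.11×8.7)×10⁻⁴ = 1.777×10⁻⁴ K⁻¹
Layer 4: α = (0.82 + 0.11×1.7)×10⁻⁴ = 1.007×10⁻⁴ K⁻¹
0–190 m: 3.57×10⁻⁴ × 190 × 0.62 = 0.0420546 m
190–490 m: 2.8×10⁻⁴ × 300 × 1.1 = 0.09240 m
490–1310 m: 820 × 0.68 × 1.777×10⁻⁴ = 0.09908552 m
1.007×10⁻⁴ × 0.54 × 950 = 0.0516591 m
Δh = 0.0420546 + 0.09240 + 0.09908552 + 0.0516591 = 0.28519922 m ≈ 285 mm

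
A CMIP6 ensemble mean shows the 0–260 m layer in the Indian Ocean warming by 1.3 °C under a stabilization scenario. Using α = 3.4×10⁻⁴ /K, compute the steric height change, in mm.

110 mm of thermosteric rise

Δh = αΔT·H = 3.4×10⁻⁴ × 1.3 × 260 = 0.11492 m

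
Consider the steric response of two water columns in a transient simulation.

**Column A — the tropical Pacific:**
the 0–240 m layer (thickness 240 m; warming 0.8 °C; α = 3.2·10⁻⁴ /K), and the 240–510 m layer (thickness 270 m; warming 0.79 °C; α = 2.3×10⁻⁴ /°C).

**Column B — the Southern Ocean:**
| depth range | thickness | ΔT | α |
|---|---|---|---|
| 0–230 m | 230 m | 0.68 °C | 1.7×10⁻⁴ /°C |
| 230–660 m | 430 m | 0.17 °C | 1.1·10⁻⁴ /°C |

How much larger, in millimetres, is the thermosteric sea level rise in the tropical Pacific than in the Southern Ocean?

76 mm

A Layer 1: 240 × 3.2×10⁻⁴ × 0.8 = 0.06144 m
A 240–510 m: 2.3×10⁻⁴ × 0.79 × 270 = 0.049059 m
A total: 0.110499 m
B 1.7×10⁻⁴ × 0.68 × 230 = 0.026588 m
B Layer 2: 1.1×10⁻⁴ × 430 × 0.17 = 0.008041 m
B total: 0.034629 m
Difference: 0.110499 − 0.034629 = 0.07587 m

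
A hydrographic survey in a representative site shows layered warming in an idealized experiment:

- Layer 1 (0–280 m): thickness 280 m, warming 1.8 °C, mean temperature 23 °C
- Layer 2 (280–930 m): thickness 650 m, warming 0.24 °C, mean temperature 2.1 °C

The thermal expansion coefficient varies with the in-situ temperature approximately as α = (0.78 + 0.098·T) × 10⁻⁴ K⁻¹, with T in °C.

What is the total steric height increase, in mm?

Δh ≈ 170 mm

Layer 1: α = (0.78 + 0.098×23)×10⁻⁴ = 3.034×10⁻⁴ K⁻¹
Layer 2: α = (0.78 + 0.098×2.1)×10⁻⁴ = 0.9858×10⁻⁴ K⁻¹
1.8 × 280 × 3.034×10⁻⁴ = 0.1529136 m
0.24 × 650 × 0.9858×10⁻⁴ = 0.01537848 m
Δh = 0.1529136 + 0.01537848 = 0.16829208 m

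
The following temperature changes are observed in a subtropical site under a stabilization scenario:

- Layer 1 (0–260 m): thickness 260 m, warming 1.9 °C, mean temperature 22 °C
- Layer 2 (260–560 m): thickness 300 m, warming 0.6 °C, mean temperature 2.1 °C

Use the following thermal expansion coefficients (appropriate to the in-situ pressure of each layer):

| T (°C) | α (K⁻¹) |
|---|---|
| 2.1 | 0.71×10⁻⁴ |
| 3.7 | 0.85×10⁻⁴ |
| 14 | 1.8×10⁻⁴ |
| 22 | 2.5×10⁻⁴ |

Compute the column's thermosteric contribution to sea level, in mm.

Layer 1 at 22 °C → α = 2.5×10⁻⁴ K⁻¹
Layer 2 at 2.1 °C → α = 0.71×10⁻⁴ K⁻¹
1.9 × 2.5×10⁻⁴ × 260 = 0.12350 m
Layer 2: 0.6 × 0.71×10⁻⁴ × 300 = 0.01278 m
Δh = 0.12350 + 0.01278 = 0.13628 m

about 140 mm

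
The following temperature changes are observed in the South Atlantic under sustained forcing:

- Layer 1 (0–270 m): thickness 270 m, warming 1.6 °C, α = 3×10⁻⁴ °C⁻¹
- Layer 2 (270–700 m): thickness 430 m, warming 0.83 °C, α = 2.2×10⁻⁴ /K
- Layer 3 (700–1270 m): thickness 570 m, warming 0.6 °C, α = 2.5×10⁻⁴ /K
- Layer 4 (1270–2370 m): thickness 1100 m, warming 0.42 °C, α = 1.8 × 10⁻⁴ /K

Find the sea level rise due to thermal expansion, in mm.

Layer 1: 1.6 × 3×10⁻⁴ × 270 = 0.12960 m
Layer 2: 0.83 × 430 × 2.2×10⁻⁴ = 0.078518 m
0.6 × 2.5×10⁻⁴ × 570 = 0.08550 m
1.8×10⁻⁴ × 1100 × 0.42 = 0.08316 m
Δh = 0.12960 + 0.078518 + 0.08550 + 0.08316 = 0.376778 m ≈ 377 mm

Δh ≈ 377 mm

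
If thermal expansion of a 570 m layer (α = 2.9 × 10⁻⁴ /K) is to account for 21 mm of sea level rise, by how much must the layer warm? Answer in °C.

about 0.13 °C

ΔT = Δh/(αH) = 0.021 / (2.9×10⁻⁴ × 570) ≈ 0.1270 °C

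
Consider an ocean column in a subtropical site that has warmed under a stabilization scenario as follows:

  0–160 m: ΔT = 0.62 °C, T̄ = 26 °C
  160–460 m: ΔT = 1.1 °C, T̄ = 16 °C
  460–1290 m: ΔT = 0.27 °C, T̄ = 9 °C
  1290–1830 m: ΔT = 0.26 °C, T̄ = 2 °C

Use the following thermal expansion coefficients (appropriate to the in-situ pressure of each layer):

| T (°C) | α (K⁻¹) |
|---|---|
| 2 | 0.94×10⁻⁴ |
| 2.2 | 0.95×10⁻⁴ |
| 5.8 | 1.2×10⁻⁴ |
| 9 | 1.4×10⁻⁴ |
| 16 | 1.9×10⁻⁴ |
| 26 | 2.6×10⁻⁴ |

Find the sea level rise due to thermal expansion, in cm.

Δh ≈ 13.3 cm

Layer 1 at 26 °C → α = 2.6×10⁻⁴ K⁻¹
Layer 2 at 16 °C → α = 1.9×10⁻⁴ K⁻¹
Layer 3 at 9 °C → α = 1.4×10⁻⁴ K⁻¹
Layer 4 at 2 °C → α = 0.94×10⁻⁴ K⁻¹
0–160 m: 160 × 0.62 × 2.6×10⁻⁴ = 0.025792 m
300 × 1.1 × 1.9×10⁻⁴ = 0.06270 m
1.4×10⁻⁴ × 830 × 0.27 = 0.031374 m
1290–1830 m: 540 × 0.26 × 0.94×10⁻⁴ = 0.0131976 m
Δh = 0.025792 + 0.06270 + 0.031374 + 0.0131976 = 0.1330636 m ≈ 13.3 cm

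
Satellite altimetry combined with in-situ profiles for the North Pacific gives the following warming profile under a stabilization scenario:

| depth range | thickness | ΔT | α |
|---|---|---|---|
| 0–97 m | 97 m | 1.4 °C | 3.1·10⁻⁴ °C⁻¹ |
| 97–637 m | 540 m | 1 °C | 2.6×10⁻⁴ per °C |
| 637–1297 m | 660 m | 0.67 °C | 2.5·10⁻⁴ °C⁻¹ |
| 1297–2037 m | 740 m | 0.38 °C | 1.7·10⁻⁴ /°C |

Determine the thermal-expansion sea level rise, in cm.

0–97 m: 1.4 × 3.1×10⁻⁴ × 97 = 0.042098 m
97–637 m: 1 × 540 × 2.6×10⁻⁴ = 0.14040 m
Layer 3: 2.5×10⁻⁴ × 660 × 0.67 = 0.11055 m
1297–2037 m: 1.7×10⁻⁴ × 740 × 0.38 = 0.047804 m
Δh = 0.042098 + 0.14040 + 0.11055 + 0.047804 = 0.340852 m

about 34.1 cm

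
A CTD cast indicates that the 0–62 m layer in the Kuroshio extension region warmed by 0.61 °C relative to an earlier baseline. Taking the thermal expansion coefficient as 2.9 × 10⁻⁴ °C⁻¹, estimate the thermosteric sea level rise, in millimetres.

Δh = αΔT·H = 2.9×10⁻⁴ × 0.61 × 62 = 0.0109678 m

Δh = 11 mm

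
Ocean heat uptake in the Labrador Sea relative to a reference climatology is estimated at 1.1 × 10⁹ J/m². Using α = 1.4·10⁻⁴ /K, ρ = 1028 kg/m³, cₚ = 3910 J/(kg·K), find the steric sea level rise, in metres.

0.0383 m

Δh = αQ/(ρcₚ) = 1.4×10⁻⁴ × 1.1×10⁹ / (1028 × 3910) ≈ 0.038313 m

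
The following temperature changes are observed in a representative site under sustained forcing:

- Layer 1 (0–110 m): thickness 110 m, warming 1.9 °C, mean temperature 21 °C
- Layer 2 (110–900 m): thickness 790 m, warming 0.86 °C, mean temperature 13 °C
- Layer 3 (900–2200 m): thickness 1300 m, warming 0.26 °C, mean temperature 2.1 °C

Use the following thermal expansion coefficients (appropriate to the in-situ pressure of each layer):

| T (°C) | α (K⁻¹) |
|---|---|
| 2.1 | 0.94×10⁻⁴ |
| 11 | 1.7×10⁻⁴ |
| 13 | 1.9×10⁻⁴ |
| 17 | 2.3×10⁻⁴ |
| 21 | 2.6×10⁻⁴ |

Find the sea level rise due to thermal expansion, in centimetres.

21.5 cm of thermosteric rise

Layer 1 at 21 °C → α = 2.6×10⁻⁴ K⁻¹
Layer 2 at 13 °C → α = 1.9×10⁻⁴ K⁻¹
Layer 3 at 2.1 °C → α = 0.94×10⁻⁴ K⁻¹
0–110 m: 110 × 1.9 × 2.6×10⁻⁴ = 0.05434 m
790 × 1.9×10⁻⁴ × 0.86 = 0.129086 m
1300 × 0.94×10⁻⁴ × 0.26 = 0.031772 m
Δh = 0.05434 + 0.129086 + 0.031772 = 0.215198 m ≈ 21.5 cm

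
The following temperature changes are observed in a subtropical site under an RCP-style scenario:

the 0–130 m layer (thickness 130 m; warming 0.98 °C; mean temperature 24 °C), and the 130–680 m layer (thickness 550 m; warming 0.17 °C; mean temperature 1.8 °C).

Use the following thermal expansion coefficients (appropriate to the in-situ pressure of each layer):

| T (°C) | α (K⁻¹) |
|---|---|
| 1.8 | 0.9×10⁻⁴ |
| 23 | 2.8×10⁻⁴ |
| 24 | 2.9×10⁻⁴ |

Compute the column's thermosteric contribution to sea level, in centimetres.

Layer 1 at 24 °C → α = 2.9×10⁻⁴ K⁻¹
Layer 2 at 1.8 °C → α = 0.9×10⁻⁴ K⁻¹
Layer 1: 0.98 × 2.9×10⁻⁴ × 130 = 0.036946 m
Layer 2: 0.17 × 550 × 0.9×10⁻⁴ = 0.008415 m
Δh = 0.036946 + 0.008415 = 0.045361 m

about 4.54 cm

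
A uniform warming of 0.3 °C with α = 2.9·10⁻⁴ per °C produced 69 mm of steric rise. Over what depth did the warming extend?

H = Δh/(αΔT) = 0.069 / (2.9×10⁻⁴ × 0.3) ≈ 793.1 m

H ≈ 790 m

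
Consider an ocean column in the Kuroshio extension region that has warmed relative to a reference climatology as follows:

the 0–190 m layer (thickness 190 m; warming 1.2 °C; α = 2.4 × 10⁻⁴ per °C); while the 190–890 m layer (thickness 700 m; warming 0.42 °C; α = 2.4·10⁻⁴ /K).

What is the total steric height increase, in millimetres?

Layer 1: 2.4×10⁻⁴ × 1.2 × 190 = 0.05472 m
Layer 2: 0.42 × 700 × 2.4×10⁻⁴ = 0.07056 m
Δh = 0.05472 + 0.07056 = 0.12528 m

130 mm of thermosteric rise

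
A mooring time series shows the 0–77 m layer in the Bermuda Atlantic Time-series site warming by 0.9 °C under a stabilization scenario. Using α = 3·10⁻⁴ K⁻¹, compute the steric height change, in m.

0.0208 m

Δh = αΔT·H = 3×10⁻⁴ × 0.9 × 77 = 0.02079 m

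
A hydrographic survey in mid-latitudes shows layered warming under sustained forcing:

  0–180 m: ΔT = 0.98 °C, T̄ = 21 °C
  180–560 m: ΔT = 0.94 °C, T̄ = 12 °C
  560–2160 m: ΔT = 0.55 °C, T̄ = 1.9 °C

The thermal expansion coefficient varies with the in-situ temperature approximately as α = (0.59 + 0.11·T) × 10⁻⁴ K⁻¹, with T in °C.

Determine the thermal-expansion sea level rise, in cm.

Layer 1: α = (0.59 + 0.11×21)×10⁻⁴ = 2.9×10⁻⁴ K⁻¹
Layer 2: α = (0.59 + 0.11×12)×10⁻⁴ = 1.91×10⁻⁴ K⁻¹
Layer 3: α = (0.59 + 0.11×1.9)×10⁻⁴ = 0.799×10⁻⁴ K⁻¹
0–180 m: 2.9×10⁻⁴ × 0.98 × 180 = 0.051156 m
Layer 2: 1.91×10⁻⁴ × 0.94 × 380 = 0.0682252 m
0.799×10⁻⁴ × 0.55 × 1600 = 0.070312 m
Δh = 0.051156 + 0.0682252 + 0.070312 = 0.1896932 m

about 19 cm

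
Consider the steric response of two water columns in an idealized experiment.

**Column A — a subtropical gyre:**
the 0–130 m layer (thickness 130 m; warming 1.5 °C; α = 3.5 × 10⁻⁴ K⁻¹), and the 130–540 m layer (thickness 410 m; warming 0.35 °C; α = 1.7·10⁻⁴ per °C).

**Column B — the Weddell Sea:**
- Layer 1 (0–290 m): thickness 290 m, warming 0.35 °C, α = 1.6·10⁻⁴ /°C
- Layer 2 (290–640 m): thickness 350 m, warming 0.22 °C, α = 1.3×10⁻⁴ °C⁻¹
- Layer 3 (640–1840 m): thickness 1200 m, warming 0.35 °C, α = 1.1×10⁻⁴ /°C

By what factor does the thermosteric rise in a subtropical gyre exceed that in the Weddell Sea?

1.3

A 0–130 m: 1.5 × 130 × 3.5×10⁻⁴ = 0.06825 m
A 130–540 m: 0.35 × 410 × 1.7×10⁻⁴ = 0.024395 m
A total: 0.092645 m
B Layer 1: 1.6×10⁻⁴ × 290 × 0.35 = 0.01624 m
B Layer 2: 350 × 1.3×10⁻⁴ × 0.22 = 0.01001 m
B Layer 3: 1.1×10⁻⁴ × 0.35 × 1200 = 0.04620 m
B total: 0.07245 m
Ratio: 0.092645 / 0.07245 ≈ 1.279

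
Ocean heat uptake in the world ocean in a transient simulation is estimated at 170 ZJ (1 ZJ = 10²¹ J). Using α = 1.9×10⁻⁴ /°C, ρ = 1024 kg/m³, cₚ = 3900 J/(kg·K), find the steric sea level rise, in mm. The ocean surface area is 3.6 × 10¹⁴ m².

Δh ≈ 22 mm

Per unit area: Q = 170×10²¹ / (3.6×10¹⁴) ≈ 4.722×10⁸ J/m²
Δh = αQ/(ρcₚ) = 1.9×10⁻⁴ × 4.722×10⁸ / (1024 × 3900) ≈ 0.022465 m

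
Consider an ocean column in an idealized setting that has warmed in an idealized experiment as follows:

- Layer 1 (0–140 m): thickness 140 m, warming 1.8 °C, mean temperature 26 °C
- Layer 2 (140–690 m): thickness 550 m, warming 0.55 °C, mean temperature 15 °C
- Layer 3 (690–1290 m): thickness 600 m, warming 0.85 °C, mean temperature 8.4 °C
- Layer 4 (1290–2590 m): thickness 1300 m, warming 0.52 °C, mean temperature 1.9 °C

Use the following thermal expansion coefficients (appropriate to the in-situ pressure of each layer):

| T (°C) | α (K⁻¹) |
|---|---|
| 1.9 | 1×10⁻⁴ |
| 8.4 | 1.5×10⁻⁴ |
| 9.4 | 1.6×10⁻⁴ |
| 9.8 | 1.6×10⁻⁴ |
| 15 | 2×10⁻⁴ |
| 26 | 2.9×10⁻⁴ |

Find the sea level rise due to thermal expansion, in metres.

about 0.278 m

Layer 1 at 26 °C → α = 2.9×10⁻⁴ K⁻¹
Layer 2 at 15 °C → α = 2×10⁻⁴ K⁻¹
Layer 3 at 8.4 °C → α = 1.5×10⁻⁴ K⁻¹
Layer 4 at 1.9 °C → α = 1×10⁻⁴ K⁻¹
Layer 1: 2.9×10⁻⁴ × 140 × 1.8 = 0.07308 m
2×10⁻⁴ × 550 × 0.55 = 0.06050 m
690–1290 m: 600 × 1.5×10⁻⁴ × 0.85 = 0.07650 m
1×10⁻⁴ × 0.52 × 1300 = 0.06760 m
Δh = 0.07308 + 0.06050 + 0.07650 + 0.06760 = 0.27768 m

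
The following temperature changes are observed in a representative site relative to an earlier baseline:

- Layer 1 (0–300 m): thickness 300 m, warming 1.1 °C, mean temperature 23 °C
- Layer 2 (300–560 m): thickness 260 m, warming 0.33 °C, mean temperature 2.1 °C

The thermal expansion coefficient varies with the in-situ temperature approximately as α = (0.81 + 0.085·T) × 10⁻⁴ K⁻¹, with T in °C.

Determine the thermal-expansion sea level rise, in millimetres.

Layer 1: α = (0.81 + 0.085×23)×10⁻⁴ = 2.765×10⁻⁴ K⁻¹
Layer 2: α = (0.81 + 0.085×2.1)×10⁻⁴ = 0.9885×10⁻⁴ K⁻¹
Layer 1: 2.765×10⁻⁴ × 1.1 × 300 = 0.091245 m
260 × 0.33 × 0.9885×10⁻⁴ = 0.00848133 m
Δh = 0.091245 + 0.00848133 = 0.09972633 m

about 100 mm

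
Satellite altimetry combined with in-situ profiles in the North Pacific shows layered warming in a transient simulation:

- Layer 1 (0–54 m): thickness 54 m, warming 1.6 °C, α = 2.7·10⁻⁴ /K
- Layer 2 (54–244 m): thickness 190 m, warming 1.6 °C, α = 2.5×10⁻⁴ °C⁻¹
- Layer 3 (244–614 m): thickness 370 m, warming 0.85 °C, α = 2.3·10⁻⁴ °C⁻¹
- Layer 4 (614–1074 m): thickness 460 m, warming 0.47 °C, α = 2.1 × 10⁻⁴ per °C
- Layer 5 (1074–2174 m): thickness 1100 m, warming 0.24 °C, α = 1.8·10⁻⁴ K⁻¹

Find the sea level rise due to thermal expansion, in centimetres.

Δh ≈ 26 cm

2.7×10⁻⁴ × 1.6 × 54 = 0.023328 m
54–244 m: 190 × 2.5×10⁻⁴ × 1.6 = 0.07600 m
244–614 m: 370 × 2.3×10⁻⁴ × 0.85 = 0.072335 m
0.47 × 2.1×10⁻⁴ × 460 = 0.045402 m
Layer 5: 1100 × 1.8×10⁻⁴ × 0.24 = 0.04752 m
Δh = 0.023328 + 0.07600 + 0.072335 + 0.045402 + 0.04752 = 0.264585 m ≈ 26 cm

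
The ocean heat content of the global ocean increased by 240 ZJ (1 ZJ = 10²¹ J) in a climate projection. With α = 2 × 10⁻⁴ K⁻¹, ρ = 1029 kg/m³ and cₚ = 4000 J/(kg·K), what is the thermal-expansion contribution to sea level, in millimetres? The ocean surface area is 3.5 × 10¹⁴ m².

about 33 mm

Per unit area: Q = 240×10²¹ / (3.5×10¹⁴) ≈ 6.857×10⁸ J/m²
Δh = αQ/(ρcₚ) = 2×10⁻⁴ × 6.857×10⁸ / (1029 × 4000) ≈ 0.033319 m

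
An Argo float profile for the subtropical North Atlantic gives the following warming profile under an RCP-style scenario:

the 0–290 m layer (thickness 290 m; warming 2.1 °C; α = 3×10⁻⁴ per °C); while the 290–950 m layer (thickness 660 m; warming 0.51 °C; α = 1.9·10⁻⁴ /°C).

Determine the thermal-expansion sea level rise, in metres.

0.247 m of thermosteric rise

2.1 × 290 × 3×10⁻⁴ = 0.18270 m
Layer 2: 0.51 × 660 × 1.9×10⁻⁴ = 0.063954 m
Δh = 0.18270 + 0.063954 = 0.246654 m ≈ 0.247 m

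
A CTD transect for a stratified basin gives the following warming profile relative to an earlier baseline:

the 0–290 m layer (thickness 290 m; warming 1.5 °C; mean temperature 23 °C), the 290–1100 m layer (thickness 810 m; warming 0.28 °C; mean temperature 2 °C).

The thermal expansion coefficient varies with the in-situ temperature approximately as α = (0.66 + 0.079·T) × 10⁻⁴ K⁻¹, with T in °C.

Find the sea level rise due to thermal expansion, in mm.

Layer 1: α = (0.66 + 0.079×23)×10⁻⁴ = 2.477×10⁻⁴ K⁻¹
Layer 2: α = (0.66 + 0.079×2)×10⁻⁴ = 0.818×10⁻⁴ K⁻¹
Layer 1: 2.477×10⁻⁴ × 290 × 1.5 = 0.1077495 m
290–1100 m: 0.818×10⁻⁴ × 810 × 0.28 = 0.01855224 m
Δh = 0.1077495 + 0.01855224 = 0.12630174 m

126 mm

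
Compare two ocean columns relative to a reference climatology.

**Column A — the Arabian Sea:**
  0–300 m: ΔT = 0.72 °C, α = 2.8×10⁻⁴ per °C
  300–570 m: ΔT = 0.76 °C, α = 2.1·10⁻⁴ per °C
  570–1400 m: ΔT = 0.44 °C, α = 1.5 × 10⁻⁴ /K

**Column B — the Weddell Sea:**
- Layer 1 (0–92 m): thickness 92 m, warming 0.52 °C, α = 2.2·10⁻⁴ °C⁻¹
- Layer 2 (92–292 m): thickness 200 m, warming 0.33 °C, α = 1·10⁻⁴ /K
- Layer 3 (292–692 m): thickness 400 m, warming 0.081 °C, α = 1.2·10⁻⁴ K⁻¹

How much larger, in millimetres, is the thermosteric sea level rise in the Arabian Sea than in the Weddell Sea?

137 mm larger

A 0–300 m: 300 × 2.8×10⁻⁴ × 0.72 = 0.06048 m
A 270 × 2.1×10⁻⁴ × 0.76 = 0.043092 m
A 570–1400 m: 830 × 1.5×10⁻⁴ × 0.44 = 0.05478 m
A total: 0.158352 m
B 0–92 m: 2.2×10⁻⁴ × 0.52 × 92 = 0.0105248 m
B Layer 2: 200 × 0.33 × 1×10⁻⁴ = 0.00660 m
B Layer 3: 1.2×10⁻⁴ × 0.081 × 400 = 0.003888 m
B total: 0.0210128 m
Difference: 0.158352 − 0.0210128 = 0.1373392 m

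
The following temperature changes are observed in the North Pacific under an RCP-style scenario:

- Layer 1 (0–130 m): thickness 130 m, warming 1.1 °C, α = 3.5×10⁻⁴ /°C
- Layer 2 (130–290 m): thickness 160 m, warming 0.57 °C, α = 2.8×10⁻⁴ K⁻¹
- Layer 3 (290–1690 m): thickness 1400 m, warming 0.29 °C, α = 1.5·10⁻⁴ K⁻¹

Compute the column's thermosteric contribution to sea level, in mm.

0–130 m: 3.5×10⁻⁴ × 1.1 × 130 = 0.05005 m
130–290 m: 160 × 2.8×10⁻⁴ × 0.57 = 0.025536 m
1400 × 0.29 × 1.5×10⁻⁴ = 0.06090 m
Δh = 0.05005 + 0.025536 + 0.06090 = 0.136486 m

about 136 mm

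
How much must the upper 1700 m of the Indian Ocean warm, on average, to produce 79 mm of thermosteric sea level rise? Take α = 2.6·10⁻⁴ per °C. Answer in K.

ΔT = Δh/(αH) = 0.079 / (2.6×10⁻⁴ × 1700) ≈ 0.1787 K

ΔT ≈ 0.179 K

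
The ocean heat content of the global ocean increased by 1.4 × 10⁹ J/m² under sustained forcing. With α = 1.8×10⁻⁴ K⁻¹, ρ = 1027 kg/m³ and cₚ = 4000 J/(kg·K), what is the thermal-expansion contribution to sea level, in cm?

Δh = αQ/(ρcₚ) = 1.8×10⁻⁴ × 1.4×10⁹ / (1027 × 4000) ≈ 0.061344 m

6.13 cm of thermosteric rise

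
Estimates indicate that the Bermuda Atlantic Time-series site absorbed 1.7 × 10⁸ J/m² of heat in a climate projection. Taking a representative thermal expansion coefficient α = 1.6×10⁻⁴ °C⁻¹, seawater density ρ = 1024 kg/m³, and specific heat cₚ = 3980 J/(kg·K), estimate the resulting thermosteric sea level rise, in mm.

Δh = αQ/(ρcₚ) = 1.6×10⁻⁴ × 1.7×10⁸ / (1024 × 3980) ≈ 0.006674 m

about 6.67 mm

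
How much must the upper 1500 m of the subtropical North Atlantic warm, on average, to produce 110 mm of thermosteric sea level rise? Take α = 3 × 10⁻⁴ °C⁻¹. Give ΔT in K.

ΔT = Δh/(αH) = 0.11 / (3×10⁻⁴ × 1500) ≈ 0.2444 K

about 0.244 K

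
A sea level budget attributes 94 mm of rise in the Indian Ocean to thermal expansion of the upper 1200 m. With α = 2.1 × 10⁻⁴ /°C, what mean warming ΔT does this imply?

ΔT ≈ 0.37 K

ΔT = Δh/(αH) = 0.094 / (2.1×10⁻⁴ × 1200) ≈ 0.3730 K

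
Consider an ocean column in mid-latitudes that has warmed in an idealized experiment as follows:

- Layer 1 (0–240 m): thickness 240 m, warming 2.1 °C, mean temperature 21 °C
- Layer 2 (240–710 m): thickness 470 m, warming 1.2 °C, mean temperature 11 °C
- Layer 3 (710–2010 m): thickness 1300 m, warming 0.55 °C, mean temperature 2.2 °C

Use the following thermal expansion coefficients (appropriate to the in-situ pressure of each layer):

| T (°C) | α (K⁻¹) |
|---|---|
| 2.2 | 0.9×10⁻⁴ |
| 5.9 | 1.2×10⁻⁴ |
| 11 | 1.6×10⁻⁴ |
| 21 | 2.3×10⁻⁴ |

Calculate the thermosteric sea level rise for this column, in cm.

27.1 cm of thermosteric rise

Layer 1 at 21 °C → α = 2.3×10⁻⁴ K⁻¹
Layer 2 at 11 °C → α = 1.6×10⁻⁴ K⁻¹
Layer 3 at 2.2 °C → α = 0.9×10⁻⁴ K⁻¹
0–240 m: 240 × 2.1 × 2.3×10⁻⁴ = 0.11592 m
470 × 1.2 × 1.6×10⁻⁴ = 0.09024 m
710–2010 m: 1300 × 0.55 × 0.9×10⁻⁴ = 0.06435 m
Δh = 0.11592 + 0.09024 + 0.06435 = 0.27051 m ≈ 27.1 cm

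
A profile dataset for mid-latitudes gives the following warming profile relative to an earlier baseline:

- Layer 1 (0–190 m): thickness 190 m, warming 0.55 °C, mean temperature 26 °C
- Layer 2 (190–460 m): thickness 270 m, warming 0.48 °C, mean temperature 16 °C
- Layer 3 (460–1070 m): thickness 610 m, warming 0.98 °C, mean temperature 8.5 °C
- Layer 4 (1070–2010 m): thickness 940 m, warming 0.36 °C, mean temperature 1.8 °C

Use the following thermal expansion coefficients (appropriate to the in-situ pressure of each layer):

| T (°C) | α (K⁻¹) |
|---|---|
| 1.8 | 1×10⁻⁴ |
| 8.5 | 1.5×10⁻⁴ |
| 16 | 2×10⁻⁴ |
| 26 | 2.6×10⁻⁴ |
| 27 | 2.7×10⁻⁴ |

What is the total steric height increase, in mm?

Δh ≈ 177 mm

Layer 1 at 26 °C → α = 2.6×10⁻⁴ K⁻¹
Layer 2 at 16 °C → α = 2×10⁻⁴ K⁻¹
Layer 3 at 8.5 °C → α = 1.5×10⁻⁴ K⁻¹
Layer 4 at 1.8 °C → α = 1×10⁻⁴ K⁻¹
0–190 m: 2.6×10⁻⁴ × 0.55 × 190 = 0.02717 m
2×10⁻⁴ × 0.48 × 270 = 0.02592 m
460–1070 m: 1.5×10⁻⁴ × 0.98 × 610 = 0.08967 m
0.36 × 940 × 1×10⁻⁴ = 0.03384 m
Δh = 0.02717 + 0.02592 + 0.08967 + 0.03384 = 0.17660 m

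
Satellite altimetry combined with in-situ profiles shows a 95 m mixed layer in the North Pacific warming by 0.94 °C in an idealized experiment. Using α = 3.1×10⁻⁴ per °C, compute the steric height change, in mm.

Δh = αΔT·H = 3.1×10⁻⁴ × 0.94 × 95 = 0.027683 m

about 27.7 mm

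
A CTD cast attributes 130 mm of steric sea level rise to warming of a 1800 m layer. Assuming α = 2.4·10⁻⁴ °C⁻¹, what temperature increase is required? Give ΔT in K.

ΔT = Δh/(αH) = 0.13 / (2.4×10⁻⁴ × 1800) ≈ 0.3009 K

about 0.30 K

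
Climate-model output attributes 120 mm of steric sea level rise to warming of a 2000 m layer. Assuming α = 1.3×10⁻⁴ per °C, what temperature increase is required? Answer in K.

ΔT = Δh/(αH) = 0.12 / (1.3×10⁻⁴ × 2000) ≈ 0.4615 K

0.46 K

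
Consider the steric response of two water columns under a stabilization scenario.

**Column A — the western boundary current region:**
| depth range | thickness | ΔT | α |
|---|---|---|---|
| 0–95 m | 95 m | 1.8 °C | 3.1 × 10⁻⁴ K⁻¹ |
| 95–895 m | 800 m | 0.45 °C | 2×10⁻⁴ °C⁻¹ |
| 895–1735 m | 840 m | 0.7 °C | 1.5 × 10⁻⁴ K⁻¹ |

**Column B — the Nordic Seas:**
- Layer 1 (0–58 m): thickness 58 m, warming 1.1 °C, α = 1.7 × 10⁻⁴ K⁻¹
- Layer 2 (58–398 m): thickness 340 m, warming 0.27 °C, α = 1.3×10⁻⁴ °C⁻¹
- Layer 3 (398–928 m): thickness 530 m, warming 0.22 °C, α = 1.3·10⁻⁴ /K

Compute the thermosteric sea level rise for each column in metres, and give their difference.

A 3.1×10⁻⁴ × 1.8 × 95 = 0.05301 m
A Layer 2: 2×10⁻⁴ × 800 × 0.45 = 0.07200 m
A 1.5×10⁻⁴ × 840 × 0.7 = 0.08820 m
A total: 0.21321 m
B 1.7×10⁻⁴ × 58 × 1.1 = 0.010846 m
B 58–398 m: 1.3×10⁻⁴ × 340 × 0.27 = 0.011934 m
B Layer 3: 0.22 × 1.3×10⁻⁴ × 530 = 0.015158 m
B total: 0.037938 m
Difference: 0.21321 − 0.037938 = 0.175272 m

Δh_A ≈ 0.213 m, Δh_B ≈ 0.0379 m; difference ≈ 0.175 m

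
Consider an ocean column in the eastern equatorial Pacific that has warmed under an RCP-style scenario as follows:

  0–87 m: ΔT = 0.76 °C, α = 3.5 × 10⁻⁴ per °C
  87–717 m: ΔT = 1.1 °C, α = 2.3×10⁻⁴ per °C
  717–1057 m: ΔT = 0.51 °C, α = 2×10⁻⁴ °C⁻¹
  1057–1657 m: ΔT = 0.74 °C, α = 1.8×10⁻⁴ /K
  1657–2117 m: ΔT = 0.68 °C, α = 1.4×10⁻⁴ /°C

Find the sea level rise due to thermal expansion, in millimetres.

341 mm

0.76 × 3.5×10⁻⁴ × 87 = 0.023142 m
87–717 m: 630 × 2.3×10⁻⁴ × 1.1 = 0.15939 m
717–1057 m: 340 × 2×10⁻⁴ × 0.51 = 0.03468 m
1.8×10⁻⁴ × 600 × 0.74 = 0.07992 m
1657–2117 m: 1.4×10⁻⁴ × 460 × 0.68 = 0.043792 m
Δh = 0.023142 + 0.15939 + 0.03468 + 0.07992 + 0.043792 = 0.340924 m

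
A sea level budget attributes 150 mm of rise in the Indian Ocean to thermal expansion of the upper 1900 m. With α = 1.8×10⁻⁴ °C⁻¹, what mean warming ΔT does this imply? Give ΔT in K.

0.439 K

ΔT = Δh/(αH) = 0.15 / (1.8×10⁻⁴ × 1900) ≈ 0.4386 K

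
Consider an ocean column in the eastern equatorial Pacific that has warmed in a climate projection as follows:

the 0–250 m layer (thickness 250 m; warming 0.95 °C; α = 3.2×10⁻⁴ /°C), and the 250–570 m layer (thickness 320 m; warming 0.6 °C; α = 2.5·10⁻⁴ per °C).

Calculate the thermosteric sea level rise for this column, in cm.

Layer 1: 3.2×10⁻⁴ × 250 × 0.95 = 0.07600 m
Layer 2: 0.6 × 2.5×10⁻⁴ × 320 = 0.04800 m
Δh = 0.07600 + 0.04800 = 0.12400 m ≈ 12.4 cm

12.4 cm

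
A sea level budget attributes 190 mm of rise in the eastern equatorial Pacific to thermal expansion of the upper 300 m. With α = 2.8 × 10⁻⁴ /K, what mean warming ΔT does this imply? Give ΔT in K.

2.3 K

ΔT = Δh/(αH) = 0.19 / (2.8×10⁻⁴ × 300) ≈ 2.262 K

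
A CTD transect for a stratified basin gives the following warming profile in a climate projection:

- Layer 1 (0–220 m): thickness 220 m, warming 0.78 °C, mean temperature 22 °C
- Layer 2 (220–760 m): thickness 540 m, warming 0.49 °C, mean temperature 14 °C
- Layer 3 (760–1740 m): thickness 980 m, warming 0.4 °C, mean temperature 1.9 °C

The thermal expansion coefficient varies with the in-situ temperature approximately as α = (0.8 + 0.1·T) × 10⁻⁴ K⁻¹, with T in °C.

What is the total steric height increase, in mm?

Layer 1: α = (0.8 + 0.1×22)×10⁻⁴ = 3×10⁻⁴ K⁻¹
Layer 2: α = (0.8 + 0.1×14)×10⁻⁴ = 2.2×10⁻⁴ K⁻¹
Layer 3: α = (0.8 + 0.1×1.9)×10⁻⁴ = 0.99×10⁻⁴ K⁻¹
220 × 3×10⁻⁴ × 0.78 = 0.05148 m
Layer 2: 2.2×10⁻⁴ × 0.49 × 540 = 0.058212 m
980 × 0.4 × 0.99×10⁻⁴ = 0.038808 m
Δh = 0.05148 + 0.058212 + 0.038808 = 0.14850 m

149 mm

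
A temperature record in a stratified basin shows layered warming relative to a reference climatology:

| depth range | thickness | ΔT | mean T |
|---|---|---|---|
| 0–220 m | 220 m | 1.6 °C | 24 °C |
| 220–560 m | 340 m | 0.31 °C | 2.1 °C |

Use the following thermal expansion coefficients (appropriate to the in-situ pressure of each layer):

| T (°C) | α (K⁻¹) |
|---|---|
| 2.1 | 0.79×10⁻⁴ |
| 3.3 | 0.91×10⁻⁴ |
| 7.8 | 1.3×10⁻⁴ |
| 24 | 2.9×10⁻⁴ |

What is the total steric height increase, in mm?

Layer 1 at 24 °C → α = 2.9×10⁻⁴ K⁻¹
Layer 2 at 2.1 °C → α = 0.79×10⁻⁴ K⁻¹
1.6 × 2.9×10⁻⁴ × 220 = 0.10208 m
220–560 m: 340 × 0.31 × 0.79×10⁻⁴ = 0.0083266 m
Δh = 0.10208 + 0.0083266 = 0.1104066 m

Δh = 110 mm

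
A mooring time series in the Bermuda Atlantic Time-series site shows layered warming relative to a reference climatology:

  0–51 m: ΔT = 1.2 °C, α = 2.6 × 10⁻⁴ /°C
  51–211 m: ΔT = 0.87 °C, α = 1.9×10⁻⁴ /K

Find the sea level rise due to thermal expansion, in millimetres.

Δh = 42.4 mm

0–51 m: 2.6×10⁻⁴ × 1.2 × 51 = 0.015912 m
1.9×10⁻⁴ × 160 × 0.87 = 0.026448 m
Δh = 0.015912 + 0.026448 = 0.04236 m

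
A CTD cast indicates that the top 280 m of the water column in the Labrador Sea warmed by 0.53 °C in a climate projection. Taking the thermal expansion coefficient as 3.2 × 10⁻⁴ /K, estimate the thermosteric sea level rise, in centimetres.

Δh = 4.75 cm

Δh = αΔT·H = 3.2×10⁻⁴ × 0.53 × 280 = 0.047488 m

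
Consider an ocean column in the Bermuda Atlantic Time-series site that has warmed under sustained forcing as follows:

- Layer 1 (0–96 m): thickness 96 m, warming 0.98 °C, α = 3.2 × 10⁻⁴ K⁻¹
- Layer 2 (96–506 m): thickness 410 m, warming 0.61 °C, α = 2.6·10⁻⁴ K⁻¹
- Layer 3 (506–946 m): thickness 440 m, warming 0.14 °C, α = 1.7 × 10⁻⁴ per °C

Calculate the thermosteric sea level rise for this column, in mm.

0–96 m: 0.98 × 3.2×10⁻⁴ × 96 = 0.0301056 m
Layer 2: 0.61 × 410 × 2.6×10⁻⁴ = 0.065026 m
Layer 3: 440 × 1.7×10⁻⁴ × 0.14 = 0.010472 m
Δh = 0.0301056 + 0.065026 + 0.010472 = 0.1056036 m ≈ 110 mm

about 110 mm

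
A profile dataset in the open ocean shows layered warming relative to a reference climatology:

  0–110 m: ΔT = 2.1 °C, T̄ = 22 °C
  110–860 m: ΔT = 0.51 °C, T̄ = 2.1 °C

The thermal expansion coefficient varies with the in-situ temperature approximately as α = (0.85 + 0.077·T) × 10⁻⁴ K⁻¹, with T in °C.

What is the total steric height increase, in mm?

about 97.5 mm

Layer 1: α = (0.85 + 0.077×22)×10⁻⁴ = 2.544×10⁻⁴ K⁻¹
Layer 2: α = (0.85 + 0.077×2.1)×10⁻⁴ = 1.0117×10⁻⁴ K⁻¹
Layer 1: 2.1 × 110 × 2.544×10⁻⁴ = 0.0587664 m
110–860 m: 750 × 1.0117×10⁻⁴ × 0.51 = 0.038697525 m
Δh = 0.0587664 + 0.038697525 = 0.097463925 m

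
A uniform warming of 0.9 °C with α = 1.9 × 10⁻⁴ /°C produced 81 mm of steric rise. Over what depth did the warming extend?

about 474 m

H = Δh/(αΔT) = 0.081 / (1.9×10⁻⁴ × 0.9) ≈ 473.7 m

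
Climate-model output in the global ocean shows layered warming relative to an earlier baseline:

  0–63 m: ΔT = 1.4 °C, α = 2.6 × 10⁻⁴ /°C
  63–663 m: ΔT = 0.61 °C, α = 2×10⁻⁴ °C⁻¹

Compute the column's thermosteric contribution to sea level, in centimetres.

Δh = 9.61 cm

0–63 m: 63 × 1.4 × 2.6×10⁻⁴ = 0.022932 m
63–663 m: 600 × 2×10⁻⁴ × 0.61 = 0.07320 m
Δh = 0.022932 + 0.07320 = 0.096132 m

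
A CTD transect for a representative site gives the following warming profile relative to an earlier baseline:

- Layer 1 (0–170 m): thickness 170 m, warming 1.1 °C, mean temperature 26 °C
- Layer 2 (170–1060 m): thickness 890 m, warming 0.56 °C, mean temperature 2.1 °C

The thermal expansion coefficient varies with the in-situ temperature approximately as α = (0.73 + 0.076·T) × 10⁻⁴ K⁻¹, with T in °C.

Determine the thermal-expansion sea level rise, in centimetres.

Layer 1: α = (0.73 + 0.076×26)×10⁻⁴ = 2.706×10⁻⁴ K⁻¹
Layer 2: α = (0.73 + 0.076×2.1)×10⁻⁴ = 0.8896×10⁻⁴ K⁻¹
2.706×10⁻⁴ × 170 × 1.1 = 0.0506022 m
Layer 2: 0.56 × 0.8896×10⁻⁴ × 890 = 0.044337664 m
Δh = 0.0506022 + 0.044337664 = 0.094939864 m

9.49 cm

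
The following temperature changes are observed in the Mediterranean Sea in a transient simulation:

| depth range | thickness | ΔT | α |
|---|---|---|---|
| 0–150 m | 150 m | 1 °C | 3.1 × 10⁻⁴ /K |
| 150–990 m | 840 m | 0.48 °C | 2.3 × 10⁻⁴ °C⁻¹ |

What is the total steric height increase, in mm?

139 mm of thermosteric rise

150 × 1 × 3.1×10⁻⁴ = 0.04650 m
0.48 × 2.3×10⁻⁴ × 840 = 0.092736 m
Δh = 0.04650 + 0.092736 = 0.139236 m ≈ 139 mm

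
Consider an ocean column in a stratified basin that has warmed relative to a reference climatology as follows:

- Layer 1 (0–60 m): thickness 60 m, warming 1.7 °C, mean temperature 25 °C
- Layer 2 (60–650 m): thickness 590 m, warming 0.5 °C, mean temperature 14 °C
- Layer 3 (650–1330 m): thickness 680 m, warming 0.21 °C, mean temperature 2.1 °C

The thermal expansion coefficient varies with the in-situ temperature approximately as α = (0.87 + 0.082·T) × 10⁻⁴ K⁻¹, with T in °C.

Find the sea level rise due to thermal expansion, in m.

about 0.104 m

Layer 1: α = (0.87 + 0.082×25)×10⁻⁴ = 2.92×10⁻⁴ K⁻¹
Layer 2: α = (0.87 + 0.082×14)×10⁻⁴ = 2.018×10⁻⁴ K⁻¹
Layer 3: α = (0.87 + 0.082×2.1)×10⁻⁴ = 1.0422×10⁻⁴ K⁻¹
1.7 × 60 × 2.92×10⁻⁴ = 0.029784 m
2.018×10⁻⁴ × 0.5 × 590 = 0.059531 m
Layer 3: 0.21 × 680 × 1.0422×10⁻⁴ = 0.014882616 m
Δh = 0.029784 + 0.059531 + 0.014882616 = 0.104197616 m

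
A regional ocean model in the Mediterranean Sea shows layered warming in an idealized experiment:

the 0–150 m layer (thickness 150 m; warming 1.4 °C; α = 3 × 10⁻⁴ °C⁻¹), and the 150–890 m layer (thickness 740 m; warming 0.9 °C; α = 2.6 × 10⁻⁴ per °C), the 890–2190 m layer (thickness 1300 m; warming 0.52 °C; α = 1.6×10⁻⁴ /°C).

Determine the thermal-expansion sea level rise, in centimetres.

0–150 m: 1.4 × 150 × 3×10⁻⁴ = 0.06300 m
2.6×10⁻⁴ × 0.9 × 740 = 0.17316 m
Layer 3: 0.52 × 1.6×10⁻⁴ × 1300 = 0.10816 m
Δh = 0.06300 + 0.17316 + 0.10816 = 0.34432 m ≈ 34.4 cm

Δh ≈ 34.4 cm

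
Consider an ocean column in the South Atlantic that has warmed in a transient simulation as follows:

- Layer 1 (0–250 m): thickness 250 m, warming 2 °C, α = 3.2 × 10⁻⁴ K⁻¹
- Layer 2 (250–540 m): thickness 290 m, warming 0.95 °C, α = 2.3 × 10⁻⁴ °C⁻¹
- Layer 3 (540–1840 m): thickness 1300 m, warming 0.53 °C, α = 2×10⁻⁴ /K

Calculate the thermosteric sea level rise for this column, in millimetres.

250 × 2 × 3.2×10⁻⁴ = 0.16000 m
250–540 m: 0.95 × 2.3×10⁻⁴ × 290 = 0.063365 m
Layer 3: 0.53 × 1300 × 2×10⁻⁴ = 0.13780 m
Δh = 0.16000 + 0.063365 + 0.13780 = 0.361165 m

361 mm of thermosteric rise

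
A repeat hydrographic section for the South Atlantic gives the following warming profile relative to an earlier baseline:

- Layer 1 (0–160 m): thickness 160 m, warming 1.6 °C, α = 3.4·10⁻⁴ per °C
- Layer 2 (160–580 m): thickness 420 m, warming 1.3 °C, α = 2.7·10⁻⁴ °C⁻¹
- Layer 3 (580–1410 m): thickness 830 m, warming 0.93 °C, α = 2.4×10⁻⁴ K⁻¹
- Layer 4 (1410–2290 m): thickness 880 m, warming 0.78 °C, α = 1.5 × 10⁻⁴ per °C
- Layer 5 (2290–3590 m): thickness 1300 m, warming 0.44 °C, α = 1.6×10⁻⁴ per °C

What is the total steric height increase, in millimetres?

about 614 mm

Layer 1: 160 × 3.4×10⁻⁴ × 1.6 = 0.08704 m
Layer 2: 420 × 1.3 × 2.7×10⁻⁴ = 0.14742 m
Layer 3: 830 × 2.4×10⁻⁴ × 0.93 = 0.185256 m
Layer 4: 880 × 0.78 × 1.5×10⁻⁴ = 0.10296 m
Layer 5: 0.44 × 1300 × 1.6×10⁻⁴ = 0.09152 m
Δh = 0.08704 + 0.14742 + 0.185256 + 0.10296 + 0.09152 = 0.614196 m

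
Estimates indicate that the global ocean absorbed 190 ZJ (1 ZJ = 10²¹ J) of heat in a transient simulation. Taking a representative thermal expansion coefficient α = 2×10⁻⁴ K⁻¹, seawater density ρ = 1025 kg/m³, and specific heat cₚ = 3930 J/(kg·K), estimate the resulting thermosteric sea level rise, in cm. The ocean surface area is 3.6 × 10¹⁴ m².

Per unit area: Q = 190×10²¹ / (3.6×10¹⁴) ≈ 5.278×10⁸ J/m²
Δh = αQ/(ρcₚ) = 2×10⁻⁴ × 5.278×10⁸ / (1025 × 3930) ≈ 0.026205 m

Δh = 2.62 cm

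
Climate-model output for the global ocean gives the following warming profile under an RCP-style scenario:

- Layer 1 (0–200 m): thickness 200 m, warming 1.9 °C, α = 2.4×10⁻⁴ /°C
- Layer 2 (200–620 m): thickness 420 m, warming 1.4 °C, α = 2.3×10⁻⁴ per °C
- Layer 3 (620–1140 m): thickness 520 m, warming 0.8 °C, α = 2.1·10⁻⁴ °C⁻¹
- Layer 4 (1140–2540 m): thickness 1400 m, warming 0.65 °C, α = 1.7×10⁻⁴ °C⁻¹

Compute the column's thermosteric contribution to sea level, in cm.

2.4×10⁻⁴ × 200 × 1.9 = 0.09120 m
200–620 m: 1.4 × 2.3×10⁻⁴ × 420 = 0.13524 m
620–1140 m: 2.1×10⁻⁴ × 520 × 0.8 = 0.08736 m
0.65 × 1400 × 1.7×10⁻⁴ = 0.15470 m
Δh = 0.09120 + 0.13524 + 0.08736 + 0.15470 = 0.46850 m ≈ 47 cm

Δh ≈ 47 cm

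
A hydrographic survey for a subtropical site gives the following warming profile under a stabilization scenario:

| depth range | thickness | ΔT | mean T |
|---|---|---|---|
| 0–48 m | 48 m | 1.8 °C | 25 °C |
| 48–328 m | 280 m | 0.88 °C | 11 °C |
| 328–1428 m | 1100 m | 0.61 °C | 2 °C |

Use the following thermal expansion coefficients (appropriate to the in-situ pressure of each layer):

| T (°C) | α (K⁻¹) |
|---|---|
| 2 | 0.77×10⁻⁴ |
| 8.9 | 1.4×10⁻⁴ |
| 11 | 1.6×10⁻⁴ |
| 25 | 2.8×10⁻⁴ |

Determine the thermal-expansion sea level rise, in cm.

Layer 1 at 25 °C → α = 2.8×10⁻⁴ K⁻¹
Layer 2 at 11 °C → α = 1.6×10⁻⁴ K⁻¹
Layer 3 at 2 °C → α = 0.77×10⁻⁴ K⁻¹
Layer 1: 1.8 × 2.8×10⁻⁴ × 48 = 0.024192 m
48–328 m: 0.88 × 280 × 1.6×10⁻⁴ = 0.039424 m
Layer 3: 1100 × 0.77×10⁻⁴ × 0.61 = 0.051667 m
Δh = 0.024192 + 0.039424 + 0.051667 = 0.115283 m ≈ 12 cm

12 cm of thermosteric rise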